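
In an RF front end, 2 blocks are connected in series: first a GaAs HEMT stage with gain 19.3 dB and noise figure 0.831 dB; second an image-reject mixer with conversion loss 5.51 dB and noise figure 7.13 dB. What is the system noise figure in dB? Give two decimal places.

1.00 dB

Convert to linear (a loss of L dB is a gain of −L dB): F_i = 10^(NF_i/10), G_i = 10^(G_i,dB/10)
  Stage 1: F_1 = 10^(0.831/10) = 1.211, G_1 = 10^(19.3/10) = 85.11
  Stage 2: F_2 = 10^(7.13/10) = 5.164, G_2 = 10^(−5.51/10) = 0.2812
Friis cascade:
  F = 1.211 + (5.164 − 1)/85.11 = 1.260
NF = 10 log₁₀(1.260) = 1.00 dB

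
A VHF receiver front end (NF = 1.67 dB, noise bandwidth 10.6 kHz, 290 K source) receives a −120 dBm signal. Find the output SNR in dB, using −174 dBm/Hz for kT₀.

Noise floor: N = −174 + 10 log₁₀(B) + NF
10 log₁₀(1.06×10⁴) = 40.25 dB
N = −174 + 40.25 + 1.67 = −132.08 dBm
SNR = P_sig − N = −120 − (−132.08) = 12.08 dB → 12.1 dB

12.1 dB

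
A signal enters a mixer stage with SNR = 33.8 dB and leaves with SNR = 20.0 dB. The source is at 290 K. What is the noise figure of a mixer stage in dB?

NF (dB) = SNR_in(dB) − SNR_out(dB) when the source is at T₀
NF = 33.8 − 20.0 = 13.8 dB

13.8 dB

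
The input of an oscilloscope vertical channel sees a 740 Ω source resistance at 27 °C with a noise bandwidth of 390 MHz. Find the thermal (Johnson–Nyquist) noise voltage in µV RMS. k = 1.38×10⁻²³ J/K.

69.1 µV

T = 27 °C + 273.15 = 300.15 K
V_n = √(4kTRB)
4kTRB = 4 × 1.38×10⁻²³ × 300.15 × 7.40×10² × 3.90×10⁸ = 4.78×10⁻⁹ V²
V_n = √(4.78×10⁻⁹) = 6.91×10⁻⁵ V = 69.1 µV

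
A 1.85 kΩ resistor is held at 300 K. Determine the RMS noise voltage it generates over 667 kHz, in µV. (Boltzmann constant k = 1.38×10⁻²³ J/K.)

V_n = √(4kTRB)
4kTRB = 4 × 1.38×10⁻²³ × 300 × 1.85×10³ × 6.67×10⁵ = 2.04×10⁻¹¹ V²
V_n = √(2.04×10⁻¹¹) = 4.52×10⁻⁶ V = 4.52 µV

4.52 µV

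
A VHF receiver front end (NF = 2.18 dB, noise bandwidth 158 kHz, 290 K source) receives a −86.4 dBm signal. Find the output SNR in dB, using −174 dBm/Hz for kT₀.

33.4 dB

Noise floor: N = −174 + 10 log₁₀(B) + NF
10 log₁₀(1.58×10⁵) = 51.99 dB
N = −174 + 51.99 + 2.18 = −119.83 dBm
SNR = P_sig − N = −86.4 − (−119.83) = 33.43 dB → 33.4 dB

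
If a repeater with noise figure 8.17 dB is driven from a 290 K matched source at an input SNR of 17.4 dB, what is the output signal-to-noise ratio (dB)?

By definition F = SNR_in/SNR_out, so in dB: SNR_out = SNR_in − NF
SNR_out = 17.4 − 8.17 = 9.23 dB

9.23 dB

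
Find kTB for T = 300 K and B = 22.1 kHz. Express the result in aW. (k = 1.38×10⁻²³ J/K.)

91.5 aW

P_n = kTB = 1.38×10⁻²³ × 300 × 2.21×10⁴ = 9.15×10⁻¹⁷ W = 91.5 aW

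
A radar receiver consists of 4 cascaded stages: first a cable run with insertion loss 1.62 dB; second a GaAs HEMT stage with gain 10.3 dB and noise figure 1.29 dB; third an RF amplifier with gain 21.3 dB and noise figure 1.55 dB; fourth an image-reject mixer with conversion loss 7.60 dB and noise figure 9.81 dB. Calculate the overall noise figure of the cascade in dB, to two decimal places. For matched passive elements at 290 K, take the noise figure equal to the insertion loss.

Convert to linear (a loss of L dB is a gain of −L dB): F_i = 10^(NF_i/10), G_i = 10^(G_i,dB/10)
  Stage 1: F_1 = 10^(1.62/10) = 1.452, G_1 = 10^(−1.62/10) = 0.6887
  Stage 2: F_2 = 10^(1.29/10) = 1.346, G_2 = 10^(10.3/10) = 10.72
  Stage 3: F_3 = 10^(1.55/10) = 1.429, G_3 = 10^(21.3/10) = 134.9
  Stage 4: F_4 = 10^(9.81/10) = 9.572, G_4 = 10^(−7.60/10) = 0.1738
Friis cascade:
  F = 1.452 + (1.346 − 1)/0.6887 + (1.429 − 1)/7.379 + (9.572 − 1)/995.4 = 2.021
NF = 10 log₁₀(2.021) = 3.06 dB

3.06 dB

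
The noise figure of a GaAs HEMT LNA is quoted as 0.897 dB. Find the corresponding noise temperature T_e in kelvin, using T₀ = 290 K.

66.5 K

F = 10^(0.897/10) = 1.22942
T_e = (F − 1)·T₀ = (1.22942 − 1) × 290 = 66.5 K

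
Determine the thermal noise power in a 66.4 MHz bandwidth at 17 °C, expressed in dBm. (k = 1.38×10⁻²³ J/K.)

−95.8 dBm

T = 17 °C + 273.15 = 290.15 K
P_n = kTB = 1.38×10⁻²³ × 290.15 × 6.64×10⁷ = 2.66×10⁻¹³ W
In dBm: 10 log₁₀(2.66×10⁻¹³ / 10⁻³) = −95.8 dBm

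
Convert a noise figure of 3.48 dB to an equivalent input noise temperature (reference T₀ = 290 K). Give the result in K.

F = 10^(3.48/10) = 2.22844
T_e = (F − 1)·T₀ = (2.22844 − 1) × 290 = 356 K

356 K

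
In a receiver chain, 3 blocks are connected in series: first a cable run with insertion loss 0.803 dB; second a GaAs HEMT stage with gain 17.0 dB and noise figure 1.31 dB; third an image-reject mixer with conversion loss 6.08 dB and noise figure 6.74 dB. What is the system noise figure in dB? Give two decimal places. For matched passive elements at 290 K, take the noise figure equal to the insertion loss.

2.35 dB

Convert to linear (a loss of L dB is a gain of −L dB): F_i = 10^(NF_i/10), G_i = 10^(G_i,dB/10)
  Stage 1: F_1 = 10^(0.803/10) = 1.203, G_1 = 10^(−0.803/10) = 0.8312
  Stage 2: F_2 = 10^(1.31/10) = 1.352, G_2 = 10^(17.0/10) = 50.12
  Stage 3: F_3 = 10^(6.74/10) = 4.721, G_3 = 10^(−6.08/10) = 0.2466
Friis cascade:
  F = 1.203 + (1.352 − 1)/0.8312 + (4.721 − 1)/41.66 = 1.716
NF = 10 log₁₀(1.716) = 2.35 dB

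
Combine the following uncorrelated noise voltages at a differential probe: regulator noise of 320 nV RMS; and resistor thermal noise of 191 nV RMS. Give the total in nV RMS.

Uncorrelated sources add in power (mean-square): V_tot = √(ΣV_i²)
V_tot = √[(3.20×10⁻⁷)² + (1.91×10⁻⁷)²] = 3.73×10⁻⁷ V = 373 nV

373 nV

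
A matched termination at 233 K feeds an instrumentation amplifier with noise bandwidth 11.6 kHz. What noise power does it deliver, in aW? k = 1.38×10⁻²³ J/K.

P_n = kTB = 1.38×10⁻²³ × 233 × 1.16×10⁴ = 3.73×10⁻¹⁷ W = 37.3 aW

37.3 aW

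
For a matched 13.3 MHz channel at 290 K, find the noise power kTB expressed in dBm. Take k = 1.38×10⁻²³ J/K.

−102.7 dBm

P_n = kTB = 1.38×10⁻²³ × 290 × 1.33×10⁷ = 5.32×10⁻¹⁴ W
In dBm: 10 log₁₀(5.32×10⁻¹⁴ / 10⁻³) = −102.7 dBm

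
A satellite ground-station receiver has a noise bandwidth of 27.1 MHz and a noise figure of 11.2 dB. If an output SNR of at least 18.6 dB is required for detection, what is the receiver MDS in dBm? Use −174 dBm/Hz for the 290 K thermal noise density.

Sensitivity = −174 + 10 log₁₀(B) + NF + SNR_min
= −174 + 74.33 + 11.2 + 18.6
= −69.87 dBm → −69.9 dBm

−69.9 dBm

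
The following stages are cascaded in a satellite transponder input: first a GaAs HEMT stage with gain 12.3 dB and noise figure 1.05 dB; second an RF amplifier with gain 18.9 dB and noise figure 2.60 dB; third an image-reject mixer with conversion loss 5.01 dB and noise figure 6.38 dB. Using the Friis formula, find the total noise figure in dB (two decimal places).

1.22 dB

Convert to linear (a loss of L dB is a gain of −L dB): F_i = 10^(NF_i/10), G_i = 10^(G_i,dB/10)
  Stage 1: F_1 = 10^(1.05/10) = 1.274, G_1 = 10^(12.3/10) = 16.98
  Stage 2: F_2 = 10^(2.60/10) = 1.820, G_2 = 10^(18.9/10) = 77.62
  Stage 3: F_3 = 10^(6.38/10) = 4.345, G_3 = 10^(−5.01/10) = 0.3155
Friis cascade:
  F = 1.274 + (1.820 − 1)/16.98 + (4.345 − 1)/1318 = 1.324
NF = 10 log₁₀(1.324) = 1.22 dB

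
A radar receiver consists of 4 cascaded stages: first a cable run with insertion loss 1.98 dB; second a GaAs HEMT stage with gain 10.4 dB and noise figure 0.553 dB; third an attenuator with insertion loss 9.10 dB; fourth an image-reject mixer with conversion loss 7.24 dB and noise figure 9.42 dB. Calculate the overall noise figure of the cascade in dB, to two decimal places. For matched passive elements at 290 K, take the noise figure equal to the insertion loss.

10.75 dB

Convert to linear (a loss of L dB is a gain of −L dB): F_i = 10^(NF_i/10), G_i = 10^(G_i,dB/10)
  Stage 1: F_1 = 10^(1.98/10) = 1.578, G_1 = 10^(−1.98/10) = 0.6339
  Stage 2: F_2 = 10^(0.553/10) = 1.136, G_2 = 10^(10.4/10) = 10.96
  Stage 3: F_3 = 10^(9.10/10) = 8.128, G_3 = 10^(−9.10/10) = 0.1230
  Stage 4: F_4 = 10^(9.42/10) = 8.750, G_4 = 10^(−7.24/10) = 0.1888
Friis cascade:
  F = 1.578 + (1.136 − 1)/0.6339 + (8.128 − 1)/6.950 + (8.750 − 1)/0.8551 = 11.88
NF = 10 log₁₀(11.88) = 10.75 dB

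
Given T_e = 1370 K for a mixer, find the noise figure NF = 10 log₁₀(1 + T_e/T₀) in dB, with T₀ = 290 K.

F = 1 + T_e/T₀ = 1 + 1370/290 = 5.72414
NF = 10 log₁₀(5.72414) = 7.58 dB

7.58 dB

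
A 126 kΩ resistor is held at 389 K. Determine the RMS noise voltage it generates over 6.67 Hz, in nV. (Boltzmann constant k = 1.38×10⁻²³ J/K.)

V_n = √(4kTRB)
4kTRB = 4 × 1.38×10⁻²³ × 389 × 1.26×10⁵ × 6.67×10⁰ = 1.80×10⁻¹⁴ V²
V_n = √(1.80×10⁻¹⁴) = 1.34×10⁻⁷ V = 134 nV

134 nV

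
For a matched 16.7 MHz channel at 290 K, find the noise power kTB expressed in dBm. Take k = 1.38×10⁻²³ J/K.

−101.8 dBm

P_n = kTB = 1.38×10⁻²³ × 290 × 1.67×10⁷ = 6.68×10⁻¹⁴ W
In dBm: 10 log₁₀(6.68×10⁻¹⁴ / 10⁻³) = −101.8 dBm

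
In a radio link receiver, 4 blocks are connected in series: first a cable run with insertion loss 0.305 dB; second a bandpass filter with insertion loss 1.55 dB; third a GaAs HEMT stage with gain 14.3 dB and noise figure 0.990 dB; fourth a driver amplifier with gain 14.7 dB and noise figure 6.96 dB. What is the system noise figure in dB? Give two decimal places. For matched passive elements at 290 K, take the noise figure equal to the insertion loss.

3.33 dB

Convert to linear (a loss of L dB is a gain of −L dB): F_i = 10^(NF_i/10), G_i = 10^(G_i,dB/10)
  Stage 1: F_1 = 10^(0.305/10) = 1.073, G_1 = 10^(−0.305/10) = 0.9322
  Stage 2: F_2 = 10^(1.55/10) = 1.429, G_2 = 10^(−1.55/10) = 0.6998
  Stage 3: F_3 = 10^(0.990/10) = 1.256, G_3 = 10^(14.3/10) = 26.92
  Stage 4: F_4 = 10^(6.96/10) = 4.966, G_4 = 10^(14.7/10) = 29.51
Friis cascade:
  F = 1.073 + (1.429 − 1)/0.9322 + (1.256 − 1)/0.6524 + (4.966 − 1)/17.56 = 2.151
NF = 10 log₁₀(2.151) = 3.33 dB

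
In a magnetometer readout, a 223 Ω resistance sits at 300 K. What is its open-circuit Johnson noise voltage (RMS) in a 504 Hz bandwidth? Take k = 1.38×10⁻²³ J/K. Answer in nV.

43.1 nV

V_n = √(4kTRB)
4kTRB = 4 × 1.38×10⁻²³ × 300 × 2.23×10² × 5.04×10² = 1.86×10⁻¹⁵ V²
V_n = √(1.86×10⁻¹⁵) = 4.31×10⁻⁸ V = 43.1 nV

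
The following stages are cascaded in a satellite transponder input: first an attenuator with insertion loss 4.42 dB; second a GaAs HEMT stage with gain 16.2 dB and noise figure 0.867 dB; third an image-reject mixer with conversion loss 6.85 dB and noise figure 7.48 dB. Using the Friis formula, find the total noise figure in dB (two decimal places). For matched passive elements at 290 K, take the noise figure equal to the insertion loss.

5.66 dB

Convert to linear (a loss of L dB is a gain of −L dB): F_i = 10^(NF_i/10), G_i = 10^(G_i,dB/10)
  Stage 1: F_1 = 10^(4.42/10) = 2.767, G_1 = 10^(−4.42/10) = 0.3614
  Stage 2: F_2 = 10^(0.867/10) = 1.221, G_2 = 10^(16.2/10) = 41.69
  Stage 3: F_3 = 10^(7.48/10) = 5.598, G_3 = 10^(−6.85/10) = 0.2065
Friis cascade:
  F = 2.767 + (1.221 − 1)/0.3614 + (5.598 − 1)/15.07 = 3.683
NF = 10 log₁₀(3.683) = 5.66 dB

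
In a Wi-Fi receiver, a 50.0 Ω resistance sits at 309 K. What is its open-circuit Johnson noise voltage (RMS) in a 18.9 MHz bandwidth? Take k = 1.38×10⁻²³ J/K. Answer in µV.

V_n = √(4kTRB)
4kTRB = 4 × 1.38×10⁻²³ × 309 × 5.00×10¹ × 1.89×10⁷ = 1.61×10⁻¹¹ V²
V_n = √(1.61×10⁻¹¹) = 4.01×10⁻⁶ V = 4.01 µV

4.01 µV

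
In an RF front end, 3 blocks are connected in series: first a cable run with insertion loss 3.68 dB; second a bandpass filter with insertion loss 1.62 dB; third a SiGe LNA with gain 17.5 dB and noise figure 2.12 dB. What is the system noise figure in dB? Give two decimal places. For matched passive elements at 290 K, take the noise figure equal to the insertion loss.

Convert to linear (a loss of L dB is a gain of −L dB): F_i = 10^(NF_i/10), G_i = 10^(G_i,dB/10)
  Stage 1: F_1 = 10^(3.68/10) = 2.333, G_1 = 10^(−3.68/10) = 0.4285
  Stage 2: F_2 = 10^(1.62/10) = 1.452, G_2 = 10^(−1.62/10) = 0.6887
  Stage 3: F_3 = 10^(2.12/10) = 1.629, G_3 = 10^(17.5/10) = 56.23
Friis cascade:
  F = 2.333 + (1.452 − 1)/0.4285 + (1.629 − 1)/0.2951 = 5.521
NF = 10 log₁₀(5.521) = 7.42 dB

7.42 dB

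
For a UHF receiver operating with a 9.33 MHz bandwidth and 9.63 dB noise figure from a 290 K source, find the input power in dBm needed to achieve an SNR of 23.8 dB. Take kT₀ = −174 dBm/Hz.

−70.9 dBm

Sensitivity = −174 + 10 log₁₀(B) + NF + SNR_min
= −174 + 69.7 + 9.63 + 23.8
= −70.87 dBm → −70.9 dBm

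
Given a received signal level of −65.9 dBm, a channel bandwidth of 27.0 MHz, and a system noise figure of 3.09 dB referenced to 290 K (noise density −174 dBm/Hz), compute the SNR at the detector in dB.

30.7 dB

Noise floor: N = −174 + 10 log₁₀(B) + NF
10 log₁₀(2.70×10⁷) = 74.31 dB
N = −174 + 74.31 + 3.09 = −96.60 dBm
SNR = P_sig − N = −65.9 − (−96.60) = 30.70 dB → 30.7 dB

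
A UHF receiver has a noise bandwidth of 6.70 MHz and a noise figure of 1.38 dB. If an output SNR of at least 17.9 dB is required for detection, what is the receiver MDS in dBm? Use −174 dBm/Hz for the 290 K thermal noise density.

Sensitivity = −174 + 10 log₁₀(B) + NF + SNR_min
= −174 + 68.26 + 1.38 + 17.9
= −86.46 dBm → −86.5 dBm

−86.5 dBm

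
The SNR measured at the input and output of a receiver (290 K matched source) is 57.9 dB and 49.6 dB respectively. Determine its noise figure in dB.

8.3 dB

NF (dB) = SNR_in(dB) − SNR_out(dB) when the source is at T₀
NF = 57.9 − 49.6 = 8.3 dB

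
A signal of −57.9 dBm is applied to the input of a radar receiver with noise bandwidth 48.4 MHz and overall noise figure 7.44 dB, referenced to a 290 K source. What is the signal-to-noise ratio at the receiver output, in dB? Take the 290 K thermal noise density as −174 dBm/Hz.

31.8 dB

Noise floor: N = −174 + 10 log₁₀(B) + NF
10 log₁₀(4.84×10⁷) = 76.85 dB
N = −174 + 76.85 + 7.44 = −89.71 dBm
SNR = P_sig − N = −57.9 − (−89.71) = 31.81 dB → 31.8 dB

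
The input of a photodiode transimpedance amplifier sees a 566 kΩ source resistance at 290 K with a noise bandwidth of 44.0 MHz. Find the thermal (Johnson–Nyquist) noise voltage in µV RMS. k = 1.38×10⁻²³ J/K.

631 µV

V_n = √(4kTRB)
4kTRB = 4 × 1.38×10⁻²³ × 290 × 5.66×10⁵ × 4.40×10⁷ = 3.99×10⁻⁷ V²
V_n = √(3.99×10⁻⁷) = 6.31×10⁻⁴ V = 631 µV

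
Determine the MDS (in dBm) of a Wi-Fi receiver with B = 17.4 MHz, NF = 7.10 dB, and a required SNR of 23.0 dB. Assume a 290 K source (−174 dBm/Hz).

−71.5 dBm

Sensitivity = −174 + 10 log₁₀(B) + NF + SNR_min
= −174 + 72.41 + 7.10 + 23.0
= −71.49 dBm → −71.5 dBm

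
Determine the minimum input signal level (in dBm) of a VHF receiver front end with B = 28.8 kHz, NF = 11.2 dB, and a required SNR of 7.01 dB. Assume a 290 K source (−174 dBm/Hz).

Sensitivity = −174 + 10 log₁₀(B) + NF + SNR_min
= −174 + 44.59 + 11.2 + 7.01
= −111.20 dBm → −111.2 dBm

−111.2 dBm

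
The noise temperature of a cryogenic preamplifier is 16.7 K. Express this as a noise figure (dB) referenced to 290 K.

F = 1 + T_e/T₀ = 1 + 16.7/290 = 1.05759
NF = 10 log₁₀(1.05759) = 0.243 dB

0.243 dB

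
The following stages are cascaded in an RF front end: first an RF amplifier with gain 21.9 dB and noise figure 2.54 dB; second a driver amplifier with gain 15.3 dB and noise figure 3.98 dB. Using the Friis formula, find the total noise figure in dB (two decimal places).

Convert to linear (a loss of L dB is a gain of −L dB): F_i = 10^(NF_i/10), G_i = 10^(G_i,dB/10)
  Stage 1: F_1 = 10^(2.54/10) = 1.795, G_1 = 10^(21.9/10) = 154.9
  Stage 2: F_2 = 10^(3.98/10) = 2.500, G_2 = 10^(15.3/10) = 33.88
Friis cascade:
  F = 1.795 + (2.500 − 1)/154.9 = 1.804
NF = 10 log₁₀(1.804) = 2.56 dB

2.56 dB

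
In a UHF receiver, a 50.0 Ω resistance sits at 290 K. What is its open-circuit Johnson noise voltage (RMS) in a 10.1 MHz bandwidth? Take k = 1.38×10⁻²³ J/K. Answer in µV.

2.84 µV

V_n = √(4kTRB)
4kTRB = 4 × 1.38×10⁻²³ × 290 × 5.00×10¹ × 1.01×10⁷ = 8.08×10⁻¹² V²
V_n = √(8.08×10⁻¹²) = 2.84×10⁻⁶ V = 2.84 µV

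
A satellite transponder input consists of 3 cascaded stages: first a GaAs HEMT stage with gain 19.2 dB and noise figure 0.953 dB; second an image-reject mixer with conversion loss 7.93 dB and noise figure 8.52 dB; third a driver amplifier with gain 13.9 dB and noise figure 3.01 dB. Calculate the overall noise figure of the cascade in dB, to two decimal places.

Convert to linear (a loss of L dB is a gain of −L dB): F_i = 10^(NF_i/10), G_i = 10^(G_i,dB/10)
  Stage 1: F_1 = 10^(0.953/10) = 1.245, G_1 = 10^(19.2/10) = 83.18
  Stage 2: F_2 = 10^(8.52/10) = 7.112, G_2 = 10^(−7.93/10) = 0.1611
  Stage 3: F_3 = 10^(3.01/10) = 2.000, G_3 = 10^(13.9/10) = 24.55
Friis cascade:
  F = 1.245 + (7.112 − 1)/83.18 + (2.000 − 1)/13.40 = 1.393
NF = 10 log₁₀(1.393) = 1.44 dB

1.44 dB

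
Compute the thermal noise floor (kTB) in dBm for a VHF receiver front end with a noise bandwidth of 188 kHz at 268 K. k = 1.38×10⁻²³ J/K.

−121.6 dBm

P_n = kTB = 1.38×10⁻²³ × 268 × 1.88×10⁵ = 6.95×10⁻¹⁶ W
In dBm: 10 log₁₀(6.95×10⁻¹⁶ / 10⁻³) = −121.6 dBm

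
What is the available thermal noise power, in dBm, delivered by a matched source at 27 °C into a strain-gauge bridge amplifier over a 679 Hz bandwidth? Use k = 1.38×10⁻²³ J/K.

T = 27 °C + 273.15 = 300.15 K
P_n = kTB = 1.38×10⁻²³ × 300.15 × 6.79×10² = 2.81×10⁻¹⁸ W
In dBm: 10 log₁₀(2.81×10⁻¹⁸ / 10⁻³) = −145.5 dBm

−145.5 dBm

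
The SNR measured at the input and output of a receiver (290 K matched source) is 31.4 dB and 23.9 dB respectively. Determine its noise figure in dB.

7.5 dB

NF (dB) = SNR_in(dB) − SNR_out(dB) when the source is at T₀
NF = 31.4 − 23.9 = 7.5 dB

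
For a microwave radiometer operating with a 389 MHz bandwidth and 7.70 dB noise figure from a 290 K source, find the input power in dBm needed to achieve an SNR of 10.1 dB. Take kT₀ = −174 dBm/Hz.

−70.3 dBm

Sensitivity = −174 + 10 log₁₀(B) + NF + SNR_min
= −174 + 85.9 + 7.70 + 10.1
= −70.30 dBm → −70.3 dBm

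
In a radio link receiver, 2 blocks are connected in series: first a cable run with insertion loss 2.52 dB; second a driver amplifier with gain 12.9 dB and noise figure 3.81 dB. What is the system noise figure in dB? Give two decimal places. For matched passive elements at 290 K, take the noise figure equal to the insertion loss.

Convert to linear (a loss of L dB is a gain of −L dB): F_i = 10^(NF_i/10), G_i = 10^(G_i,dB/10)
  Stage 1: F_1 = 10^(2.52/10) = 1.786, G_1 = 10^(−2.52/10) = 0.5598
  Stage 2: F_2 = 10^(3.81/10) = 2.404, G_2 = 10^(12.9/10) = 19.50
Friis cascade:
  F = 1.786 + (2.404 − 1)/0.5598 = 4.295
NF = 10 log₁₀(4.295) = 6.33 dB

6.33 dB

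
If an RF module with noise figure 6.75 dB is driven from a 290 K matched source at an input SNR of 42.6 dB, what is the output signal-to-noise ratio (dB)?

By definition F = SNR_in/SNR_out, so in dB: SNR_out = SNR_in − NF
SNR_out = 42.6 − 6.75 = 35.85 dB

35.85 dB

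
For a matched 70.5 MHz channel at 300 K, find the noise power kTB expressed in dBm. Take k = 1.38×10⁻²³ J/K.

−95.3 dBm

P_n = kTB = 1.38×10⁻²³ × 300 × 7.05×10⁷ = 2.92×10⁻¹³ W
In dBm: 10 log₁₀(2.92×10⁻¹³ / 10⁻³) = −95.3 dBm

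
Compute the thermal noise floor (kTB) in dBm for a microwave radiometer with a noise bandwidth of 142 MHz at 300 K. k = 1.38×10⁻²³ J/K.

P_n = kTB = 1.38×10⁻²³ × 300 × 1.42×10⁸ = 5.88×10⁻¹³ W
In dBm: 10 log₁₀(5.88×10⁻¹³ / 10⁻³) = −92.3 dBm

−92.3 dBm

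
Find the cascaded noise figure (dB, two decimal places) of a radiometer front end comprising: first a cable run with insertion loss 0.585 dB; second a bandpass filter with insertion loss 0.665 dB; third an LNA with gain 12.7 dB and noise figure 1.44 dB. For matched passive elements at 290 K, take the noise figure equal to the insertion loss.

2.69 dB

Convert to linear (a loss of L dB is a gain of −L dB): F_i = 10^(NF_i/10), G_i = 10^(G_i,dB/10)
  Stage 1: F_1 = 10^(0.585/10) = 1.144, G_1 = 10^(−0.585/10) = 0.8740
  Stage 2: F_2 = 10^(0.665/10) = 1.165, G_2 = 10^(−0.665/10) = 0.8580
  Stage 3: F_3 = 10^(1.44/10) = 1.393, G_3 = 10^(12.7/10) = 18.62
Friis cascade:
  F = 1.144 + (1.165 − 1)/0.8740 + (1.393 − 1)/0.7499 = 1.858
NF = 10 log₁₀(1.858) = 2.69 dB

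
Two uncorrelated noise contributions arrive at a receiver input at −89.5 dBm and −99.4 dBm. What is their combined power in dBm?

Convert to linear, add, convert back:
P₁ = 1.12×10⁻¹² W, P₂ = 1.15×10⁻¹³ W
P_tot = 1.24×10⁻¹² W → 10 log₁₀(P_tot / 10⁻³) = −89.1 dBm

−89.1 dBm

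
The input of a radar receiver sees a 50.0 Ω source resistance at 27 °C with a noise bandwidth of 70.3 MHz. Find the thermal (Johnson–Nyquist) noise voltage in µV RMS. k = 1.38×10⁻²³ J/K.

7.63 µV

T = 27 °C + 273.15 = 300.15 K
V_n = √(4kTRB)
4kTRB = 4 × 1.38×10⁻²³ × 300.15 × 5.00×10¹ × 7.03×10⁷ = 5.82×10⁻¹¹ V²
V_n = √(5.82×10⁻¹¹) = 7.63×10⁻⁶ V = 7.63 µV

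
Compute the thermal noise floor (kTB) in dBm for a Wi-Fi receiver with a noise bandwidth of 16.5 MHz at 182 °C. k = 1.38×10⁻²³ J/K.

−99.8 dBm

T = 182 °C + 273.15 = 455.15 K
P_n = kTB = 1.38×10⁻²³ × 455.15 × 1.65×10⁷ = 1.04×10⁻¹³ W
In dBm: 10 log₁₀(1.04×10⁻¹³ / 10⁻³) = −99.8 dBm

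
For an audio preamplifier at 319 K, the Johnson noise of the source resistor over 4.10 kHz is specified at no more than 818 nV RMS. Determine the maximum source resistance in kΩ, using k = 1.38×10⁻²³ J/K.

Johnson–Nyquist: V_n = √(4kTRB) ⇒ R = V_n² / (4kTB)
4kTB = 4 × 1.38×10⁻²³ × 319 × 4.10×10³ = 7.22×10⁻¹⁷
R = (8.18×10⁻⁷)² / 7.22×10⁻¹⁷ = 9.27×10³ Ω = 9.27 kΩ

9.27 kΩ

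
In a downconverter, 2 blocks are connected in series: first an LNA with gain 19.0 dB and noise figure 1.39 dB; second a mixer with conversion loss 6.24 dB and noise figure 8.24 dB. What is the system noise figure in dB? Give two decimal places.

Convert to linear (a loss of L dB is a gain of −L dB): F_i = 10^(NF_i/10), G_i = 10^(G_i,dB/10)
  Stage 1: F_1 = 10^(1.39/10) = 1.377, G_1 = 10^(19.0/10) = 79.43
  Stage 2: F_2 = 10^(8.24/10) = 6.668, G_2 = 10^(−6.24/10) = 0.2377
Friis cascade:
  F = 1.377 + (6.668 − 1)/79.43 = 1.449
NF = 10 log₁₀(1.449) = 1.61 dB

1.61 dB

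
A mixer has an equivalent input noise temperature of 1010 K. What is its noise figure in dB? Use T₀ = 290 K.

F = 1 + T_e/T₀ = 1 + 1010/290 = 4.48276
NF = 10 log₁₀(4.48276) = 6.52 dB

6.52 dB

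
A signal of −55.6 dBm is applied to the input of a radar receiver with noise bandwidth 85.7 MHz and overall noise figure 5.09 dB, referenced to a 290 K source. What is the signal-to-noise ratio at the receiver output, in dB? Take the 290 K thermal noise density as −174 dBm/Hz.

34.0 dB

Noise floor: N = −174 + 10 log₁₀(B) + NF
10 log₁₀(8.57×10⁷) = 79.33 dB
N = −174 + 79.33 + 5.09 = −89.58 dBm
SNR = P_sig − N = −55.6 − (−89.58) = 33.98 dB → 34.0 dB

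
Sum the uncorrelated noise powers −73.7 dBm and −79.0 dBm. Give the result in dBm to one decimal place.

Convert to linear, add, convert back:
P₁ = 4.27×10⁻¹¹ W, P₂ = 1.26×10⁻¹¹ W
P_tot = 5.52×10⁻¹¹ W → 10 log₁₀(P_tot / 10⁻³) = −72.6 dBm

−72.6 dBm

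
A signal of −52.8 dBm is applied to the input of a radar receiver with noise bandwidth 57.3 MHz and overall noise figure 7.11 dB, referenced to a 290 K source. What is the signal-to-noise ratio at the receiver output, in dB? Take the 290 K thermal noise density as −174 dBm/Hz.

36.5 dB

Noise floor: N = −174 + 10 log₁₀(B) + NF
10 log₁₀(5.73×10⁷) = 77.58 dB
N = −174 + 77.58 + 7.11 = −89.31 dBm
SNR = P_sig − N = −52.8 − (−89.31) = 36.51 dB → 36.5 dB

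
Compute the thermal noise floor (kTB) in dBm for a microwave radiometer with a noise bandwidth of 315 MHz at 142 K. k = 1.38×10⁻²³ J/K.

P_n = kTB = 1.38×10⁻²³ × 142 × 3.15×10⁸ = 6.17×10⁻¹³ W
In dBm: 10 log₁₀(6.17×10⁻¹³ / 10⁻³) = −92.1 dBm

−92.1 dBm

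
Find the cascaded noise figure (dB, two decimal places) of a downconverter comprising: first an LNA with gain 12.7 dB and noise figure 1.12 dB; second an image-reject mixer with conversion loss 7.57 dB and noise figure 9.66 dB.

2.40 dB

Convert to linear (a loss of L dB is a gain of −L dB): F_i = 10^(NF_i/10), G_i = 10^(G_i,dB/10)
  Stage 1: F_1 = 10^(1.12/10) = 1.294, G_1 = 10^(12.7/10) = 18.62
  Stage 2: F_2 = 10^(9.66/10) = 9.247, G_2 = 10^(−7.57/10) = 0.1750
Friis cascade:
  F = 1.294 + (9.247 − 1)/18.62 = 1.737
NF = 10 log₁₀(1.737) = 2.40 dB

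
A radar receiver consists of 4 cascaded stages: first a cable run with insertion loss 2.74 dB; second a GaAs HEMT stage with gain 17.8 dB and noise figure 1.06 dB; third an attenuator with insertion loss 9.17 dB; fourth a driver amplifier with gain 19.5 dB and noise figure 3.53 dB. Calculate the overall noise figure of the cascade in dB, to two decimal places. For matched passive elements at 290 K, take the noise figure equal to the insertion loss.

4.70 dB

Convert to linear (a loss of L dB is a gain of −L dB): F_i = 10^(NF_i/10), G_i = 10^(G_i,dB/10)
  Stage 1: F_1 = 10^(2.74/10) = 1.879, G_1 = 10^(−2.74/10) = 0.5321
  Stage 2: F_2 = 10^(1.06/10) = 1.276, G_2 = 10^(17.8/10) = 60.26
  Stage 3: F_3 = 10^(9.17/10) = 8.260, G_3 = 10^(−9.17/10) = 0.1211
  Stage 4: F_4 = 10^(3.53/10) = 2.254, G_4 = 10^(19.5/10) = 89.13
Friis cascade:
  F = 1.879 + (1.276 − 1)/0.5321 + (8.260 − 1)/32.06 + (2.254 − 1)/3.882 = 2.948
NF = 10 log₁₀(2.948) = 4.70 dB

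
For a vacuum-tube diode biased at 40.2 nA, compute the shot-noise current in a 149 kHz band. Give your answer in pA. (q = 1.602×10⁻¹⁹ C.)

43.8 pA

I_n = √(2qI·B)
2qI·B = 2 × 1.602×10⁻¹⁹ × 4.02×10⁻⁸ × 1.49×10⁵ = 1.92×10⁻²¹ A²
I_n = √(1.92×10⁻²¹) = 4.38×10⁻¹¹ A = 43.8 pA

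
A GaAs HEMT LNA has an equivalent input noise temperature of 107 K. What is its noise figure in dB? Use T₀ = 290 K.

1.36 dB

F = 1 + T_e/T₀ = 1 + 107/290 = 1.36897
NF = 10 log₁₀(1.36897) = 1.36 dB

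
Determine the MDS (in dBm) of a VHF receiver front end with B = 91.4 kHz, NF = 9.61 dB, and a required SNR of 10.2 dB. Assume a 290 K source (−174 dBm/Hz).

Sensitivity = −174 + 10 log₁₀(B) + NF + SNR_min
= −174 + 49.61 + 9.61 + 10.2
= −104.58 dBm → −104.6 dBm

−104.6 dBm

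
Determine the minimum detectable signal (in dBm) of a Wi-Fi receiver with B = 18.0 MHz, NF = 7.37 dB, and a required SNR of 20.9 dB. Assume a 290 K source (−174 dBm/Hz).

Sensitivity = −174 + 10 log₁₀(B) + NF + SNR_min
= −174 + 72.55 + 7.37 + 20.9
= −73.18 dBm → −73.2 dBm

−73.2 dBm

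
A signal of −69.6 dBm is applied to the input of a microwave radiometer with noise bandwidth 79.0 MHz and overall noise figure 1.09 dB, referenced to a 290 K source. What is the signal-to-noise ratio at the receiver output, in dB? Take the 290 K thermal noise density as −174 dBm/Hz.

Noise floor: N = −174 + 10 log₁₀(B) + NF
10 log₁₀(7.90×10⁷) = 78.98 dB
N = −174 + 78.98 + 1.09 = −93.93 dBm
SNR = P_sig − N = −69.6 − (−93.93) = 24.33 dB → 24.3 dB

24.3 dB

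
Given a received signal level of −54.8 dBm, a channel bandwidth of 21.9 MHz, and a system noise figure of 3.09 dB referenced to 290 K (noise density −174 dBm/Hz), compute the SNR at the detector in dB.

42.7 dB

Noise floor: N = −174 + 10 log₁₀(B) + NF
10 log₁₀(2.19×10⁷) = 73.4 dB
N = −174 + 73.4 + 3.09 = −97.51 dBm
SNR = P_sig − N = −54.8 − (−97.51) = 42.71 dB → 42.7 dB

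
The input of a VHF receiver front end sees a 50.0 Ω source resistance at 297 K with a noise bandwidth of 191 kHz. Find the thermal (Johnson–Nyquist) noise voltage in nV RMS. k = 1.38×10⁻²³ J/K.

396 nV

V_n = √(4kTRB)
4kTRB = 4 × 1.38×10⁻²³ × 297 × 5.00×10¹ × 1.91×10⁵ = 1.57×10⁻¹³ V²
V_n = √(1.57×10⁻¹³) = 3.96×10⁻⁷ V = 396 nV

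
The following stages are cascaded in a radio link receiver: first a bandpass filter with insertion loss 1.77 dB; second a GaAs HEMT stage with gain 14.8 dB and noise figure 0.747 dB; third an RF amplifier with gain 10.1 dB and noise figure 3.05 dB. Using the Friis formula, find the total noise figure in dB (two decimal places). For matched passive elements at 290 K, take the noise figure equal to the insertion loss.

2.64 dB

Convert to linear (a loss of L dB is a gain of −L dB): F_i = 10^(NF_i/10), G_i = 10^(G_i,dB/10)
  Stage 1: F_1 = 10^(1.77/10) = 1.503, G_1 = 10^(−1.77/10) = 0.6653
  Stage 2: F_2 = 10^(0.747/10) = 1.188, G_2 = 10^(14.8/10) = 30.20
  Stage 3: F_3 = 10^(3.05/10) = 2.018, G_3 = 10^(10.1/10) = 10.23
Friis cascade:
  F = 1.503 + (1.188 − 1)/0.6653 + (2.018 − 1)/20.09 = 1.836
NF = 10 log₁₀(1.836) = 2.64 dB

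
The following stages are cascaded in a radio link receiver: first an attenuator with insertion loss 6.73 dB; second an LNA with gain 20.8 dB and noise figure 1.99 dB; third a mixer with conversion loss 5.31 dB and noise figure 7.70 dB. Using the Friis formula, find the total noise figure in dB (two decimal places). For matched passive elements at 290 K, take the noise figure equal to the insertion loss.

8.83 dB

Convert to linear (a loss of L dB is a gain of −L dB): F_i = 10^(NF_i/10), G_i = 10^(G_i,dB/10)
  Stage 1: F_1 = 10^(6.73/10) = 4.710, G_1 = 10^(−6.73/10) = 0.2123
  Stage 2: F_2 = 10^(1.99/10) = 1.581, G_2 = 10^(20.8/10) = 120.2
  Stage 3: F_3 = 10^(7.70/10) = 5.888, G_3 = 10^(−5.31/10) = 0.2944
Friis cascade:
  F = 4.710 + (1.581 − 1)/0.2123 + (5.888 − 1)/25.53 = 7.639
NF = 10 log₁₀(7.639) = 8.83 dB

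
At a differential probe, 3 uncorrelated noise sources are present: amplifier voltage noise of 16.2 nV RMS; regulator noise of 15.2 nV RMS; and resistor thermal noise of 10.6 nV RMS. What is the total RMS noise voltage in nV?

Uncorrelated sources add in power (mean-square): V_tot = √(ΣV_i²)
V_tot = √[(1.62×10⁻⁸)² + (1.52×10⁻⁸)² + (1.06×10⁻⁸)²] = 2.46×10⁻⁸ V = 24.6 nV

24.6 nV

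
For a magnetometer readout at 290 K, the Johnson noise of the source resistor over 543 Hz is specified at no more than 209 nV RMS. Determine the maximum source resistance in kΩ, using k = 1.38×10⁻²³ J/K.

5.03 kΩ

Johnson–Nyquist: V_n = √(4kTRB) ⇒ R = V_n² / (4kTB)
4kTB = 4 × 1.38×10⁻²³ × 290 × 5.43×10² = 8.69×10⁻¹⁸
R = (2.09×10⁻⁷)² / 8.69×10⁻¹⁸ = 5.03×10³ Ω = 5.03 kΩ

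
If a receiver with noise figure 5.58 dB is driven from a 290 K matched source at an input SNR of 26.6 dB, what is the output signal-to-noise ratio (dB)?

By definition F = SNR_in/SNR_out, so in dB: SNR_out = SNR_in − NF
SNR_out = 26.6 − 5.58 = 21.02 dB

21.02 dB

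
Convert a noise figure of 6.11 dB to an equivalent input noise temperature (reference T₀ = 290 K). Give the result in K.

894 K

F = 10^(6.11/10) = 4.08319
T_e = (F − 1)·T₀ = (4.08319 − 1) × 290 = 894 K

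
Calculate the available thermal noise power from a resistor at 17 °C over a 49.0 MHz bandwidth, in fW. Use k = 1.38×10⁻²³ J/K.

196 fW

T = 17 °C + 273.15 = 290.15 K
P_n = kTB = 1.38×10⁻²³ × 290.15 × 4.90×10⁷ = 1.96×10⁻¹³ W = 196 fW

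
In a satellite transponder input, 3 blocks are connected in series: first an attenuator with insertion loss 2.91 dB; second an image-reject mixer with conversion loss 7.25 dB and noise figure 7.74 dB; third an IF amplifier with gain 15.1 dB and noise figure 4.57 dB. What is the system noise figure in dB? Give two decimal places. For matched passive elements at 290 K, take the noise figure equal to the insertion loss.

Convert to linear (a loss of L dB is a gain of −L dB): F_i = 10^(NF_i/10), G_i = 10^(G_i,dB/10)
  Stage 1: F_1 = 10^(2.91/10) = 1.954, G_1 = 10^(−2.91/10) = 0.5117
  Stage 2: F_2 = 10^(7.74/10) = 5.943, G_2 = 10^(−7.25/10) = 0.1884
  Stage 3: F_3 = 10^(4.57/10) = 2.864, G_3 = 10^(15.1/10) = 32.36
Friis cascade:
  F = 1.954 + (5.943 − 1)/0.5117 + (2.864 − 1)/0.09638 = 30.96
NF = 10 log₁₀(30.96) = 14.91 dB

14.91 dB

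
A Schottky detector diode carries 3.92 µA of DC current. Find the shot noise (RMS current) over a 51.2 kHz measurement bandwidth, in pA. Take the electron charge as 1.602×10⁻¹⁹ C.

I_n = √(2qI·B)
2qI·B = 2 × 1.602×10⁻¹⁹ × 3.92×10⁻⁶ × 5.12×10⁴ = 6.43×10⁻²⁰ A²
I_n = √(6.43×10⁻²⁰) = 2.54×10⁻¹⁰ A = 254 pA

254 pA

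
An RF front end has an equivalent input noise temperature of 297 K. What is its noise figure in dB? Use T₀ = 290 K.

3.06 dB

F = 1 + T_e/T₀ = 1 + 297/290 = 2.02414
NF = 10 log₁₀(2.02414) = 3.06 dB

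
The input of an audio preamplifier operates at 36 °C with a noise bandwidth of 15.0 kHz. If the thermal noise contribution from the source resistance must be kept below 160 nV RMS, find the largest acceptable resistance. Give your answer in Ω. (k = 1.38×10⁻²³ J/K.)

T = 36 °C + 273.15 = 309.15 K
Johnson–Nyquist: V_n = √(4kTRB) ⇒ R = V_n² / (4kTB)
4kTB = 4 × 1.38×10⁻²³ × 309.15 × 1.50×10⁴ = 2.56×10⁻¹⁶
R = (1.60×10⁻⁷)² / 2.56×10⁻¹⁶ = 1.00×10² Ω = 100 Ω

100 Ω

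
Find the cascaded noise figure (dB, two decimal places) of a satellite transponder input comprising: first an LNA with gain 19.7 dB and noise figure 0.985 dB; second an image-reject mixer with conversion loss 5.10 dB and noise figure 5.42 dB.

1.08 dB

Convert to linear (a loss of L dB is a gain of −L dB): F_i = 10^(NF_i/10), G_i = 10^(G_i,dB/10)
  Stage 1: F_1 = 10^(0.985/10) = 1.255, G_1 = 10^(19.7/10) = 93.33
  Stage 2: F_2 = 10^(5.42/10) = 3.483, G_2 = 10^(−5.10/10) = 0.3090
Friis cascade:
  F = 1.255 + (3.483 − 1)/93.33 = 1.281
NF = 10 log₁₀(1.281) = 1.08 dB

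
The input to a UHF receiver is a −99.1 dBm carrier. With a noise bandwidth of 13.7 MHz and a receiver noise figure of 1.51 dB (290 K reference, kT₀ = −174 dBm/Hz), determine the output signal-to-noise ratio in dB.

Noise floor: N = −174 + 10 log₁₀(B) + NF
10 log₁₀(1.37×10⁷) = 71.37 dB
N = −174 + 71.37 + 1.51 = −101.12 dBm
SNR = P_sig − N = −99.1 − (−101.12) = 2.02 dB → 2.0 dB

2.0 dB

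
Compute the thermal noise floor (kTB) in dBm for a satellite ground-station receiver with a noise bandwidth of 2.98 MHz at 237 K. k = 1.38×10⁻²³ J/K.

P_n = kTB = 1.38×10⁻²³ × 237 × 2.98×10⁶ = 9.75×10⁻¹⁵ W
In dBm: 10 log₁₀(9.75×10⁻¹⁵ / 10⁻³) = −110.1 dBm

−110.1 dBm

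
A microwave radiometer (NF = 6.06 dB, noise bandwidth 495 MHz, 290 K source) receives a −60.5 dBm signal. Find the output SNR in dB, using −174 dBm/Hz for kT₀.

20.5 dB

Noise floor: N = −174 + 10 log₁₀(B) + NF
10 log₁₀(4.95×10⁸) = 86.95 dB
N = −174 + 86.95 + 6.06 = −80.99 dBm
SNR = P_sig − N = −60.5 − (−80.99) = 20.49 dB → 20.5 dB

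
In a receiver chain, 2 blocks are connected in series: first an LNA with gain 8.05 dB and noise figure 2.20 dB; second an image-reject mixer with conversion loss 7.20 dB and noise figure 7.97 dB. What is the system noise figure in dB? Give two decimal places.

Convert to linear (a loss of L dB is a gain of −L dB): F_i = 10^(NF_i/10), G_i = 10^(G_i,dB/10)
  Stage 1: F_1 = 10^(2.20/10) = 1.660, G_1 = 10^(8.05/10) = 6.383
  Stage 2: F_2 = 10^(7.97/10) = 6.266, G_2 = 10^(−7.20/10) = 0.1905
Friis cascade:
  F = 1.660 + (6.266 − 1)/6.383 = 2.485
NF = 10 log₁₀(2.485) = 3.95 dB

3.95 dB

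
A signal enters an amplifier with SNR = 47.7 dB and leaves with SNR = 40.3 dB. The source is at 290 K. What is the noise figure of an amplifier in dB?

NF (dB) = SNR_in(dB) − SNR_out(dB) when the source is at T₀
NF = 47.7 − 40.3 = 7.4 dB

7.4 dB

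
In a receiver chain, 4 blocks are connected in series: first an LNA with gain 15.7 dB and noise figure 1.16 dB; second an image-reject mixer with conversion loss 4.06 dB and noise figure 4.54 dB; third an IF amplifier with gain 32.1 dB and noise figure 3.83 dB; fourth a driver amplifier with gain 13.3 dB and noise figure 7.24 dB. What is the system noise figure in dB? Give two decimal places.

Convert to linear (a loss of L dB is a gain of −L dB): F_i = 10^(NF_i/10), G_i = 10^(G_i,dB/10)
  Stage 1: F_1 = 10^(1.16/10) = 1.306, G_1 = 10^(15.7/10) = 37.15
  Stage 2: F_2 = 10^(4.54/10) = 2.844, G_2 = 10^(−4.06/10) = 0.3926
  Stage 3: F_3 = 10^(3.83/10) = 2.415, G_3 = 10^(32.1/10) = 1622
  Stage 4: F_4 = 10^(7.24/10) = 5.297, G_4 = 10^(13.3/10) = 21.38
Friis cascade:
  F = 1.306 + (2.844 − 1)/37.15 + (2.415 − 1)/14.59 + (5.297 − 1)/2.366×10⁴ = 1.453
NF = 10 log₁₀(1.453) = 1.62 dB

1.62 dB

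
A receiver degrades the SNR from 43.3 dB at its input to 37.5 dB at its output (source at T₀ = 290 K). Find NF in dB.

5.8 dB

NF (dB) = SNR_in(dB) − SNR_out(dB) when the source is at T₀
NF = 43.3 − 37.5 = 5.8 dB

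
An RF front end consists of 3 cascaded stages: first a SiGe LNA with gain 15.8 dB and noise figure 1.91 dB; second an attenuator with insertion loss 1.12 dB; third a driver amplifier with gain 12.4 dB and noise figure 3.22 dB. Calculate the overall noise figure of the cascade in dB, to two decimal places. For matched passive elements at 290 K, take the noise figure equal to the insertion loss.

Convert to linear (a loss of L dB is a gain of −L dB): F_i = 10^(NF_i/10), G_i = 10^(G_i,dB/10)
  Stage 1: F_1 = 10^(1.91/10) = 1.552, G_1 = 10^(15.8/10) = 38.02
  Stage 2: F_2 = 10^(1.12/10) = 1.294, G_2 = 10^(−1.12/10) = 0.7727
  Stage 3: F_3 = 10^(3.22/10) = 2.099, G_3 = 10^(12.4/10) = 17.38
Friis cascade:
  F = 1.552 + (1.294 − 1)/38.02 + (2.099 − 1)/29.38 = 1.598
NF = 10 log₁₀(1.598) = 2.03 dB

2.03 dB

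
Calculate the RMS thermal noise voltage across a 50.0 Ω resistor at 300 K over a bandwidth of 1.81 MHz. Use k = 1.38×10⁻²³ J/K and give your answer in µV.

1.22 µV

V_n = √(4kTRB)
4kTRB = 4 × 1.38×10⁻²³ × 300 × 5.00×10¹ × 1.81×10⁶ = 1.50×10⁻¹² V²
V_n = √(1.50×10⁻¹²) = 1.22×10⁻⁶ V = 1.22 µV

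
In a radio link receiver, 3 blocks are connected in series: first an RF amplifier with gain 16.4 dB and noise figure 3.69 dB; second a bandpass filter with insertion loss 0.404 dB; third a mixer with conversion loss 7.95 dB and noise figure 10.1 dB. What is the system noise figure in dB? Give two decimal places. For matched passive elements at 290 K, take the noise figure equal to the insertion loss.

Convert to linear (a loss of L dB is a gain of −L dB): F_i = 10^(NF_i/10), G_i = 10^(G_i,dB/10)
  Stage 1: F_1 = 10^(3.69/10) = 2.339, G_1 = 10^(16.4/10) = 43.65
  Stage 2: F_2 = 10^(0.404/10) = 1.097, G_2 = 10^(−0.404/10) = 0.9112
  Stage 3: F_3 = 10^(10.1/10) = 10.23, G_3 = 10^(−7.95/10) = 0.1603
Friis cascade:
  F = 2.339 + (1.097 − 1)/43.65 + (10.23 − 1)/39.77 = 2.573
NF = 10 log₁₀(2.573) = 4.10 dB

4.10 dB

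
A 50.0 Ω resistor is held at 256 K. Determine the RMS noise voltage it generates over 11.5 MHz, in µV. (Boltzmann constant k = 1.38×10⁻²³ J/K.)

V_n = √(4kTRB)
4kTRB = 4 × 1.38×10⁻²³ × 256 × 5.00×10¹ × 1.15×10⁷ = 8.13×10⁻¹² V²
V_n = √(8.13×10⁻¹²) = 2.85×10⁻⁶ V = 2.85 µV

2.85 µV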